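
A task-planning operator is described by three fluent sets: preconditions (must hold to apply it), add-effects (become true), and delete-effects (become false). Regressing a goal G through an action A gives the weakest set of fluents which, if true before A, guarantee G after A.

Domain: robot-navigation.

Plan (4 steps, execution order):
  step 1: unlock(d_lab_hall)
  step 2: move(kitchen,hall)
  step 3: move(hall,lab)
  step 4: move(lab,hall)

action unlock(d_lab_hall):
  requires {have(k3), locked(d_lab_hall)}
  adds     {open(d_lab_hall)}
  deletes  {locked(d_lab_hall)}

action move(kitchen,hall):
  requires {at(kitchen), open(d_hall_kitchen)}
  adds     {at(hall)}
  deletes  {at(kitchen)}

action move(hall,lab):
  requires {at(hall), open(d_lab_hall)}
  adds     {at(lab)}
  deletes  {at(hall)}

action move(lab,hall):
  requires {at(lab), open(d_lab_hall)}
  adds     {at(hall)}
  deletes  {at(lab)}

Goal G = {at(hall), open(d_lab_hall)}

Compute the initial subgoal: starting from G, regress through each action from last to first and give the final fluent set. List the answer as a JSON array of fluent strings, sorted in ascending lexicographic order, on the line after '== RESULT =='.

Work backward from the goal:
  through step 4 (move(lab,hall)): drop {at(hall)}, keep {open(d_lab_hall)}, require {at(lab), open(d_lab_hall)}
    → {at(lab), open(d_lab_hall)}
  through step 3 (move(hall,lab)): drop {at(lab)}, keep {open(d_lab_hall)}, require {at(hall), open(d_lab_hall)}
    → {at(hall), open(d_lab_hall)}
  through step 2 (move(kitchen,hall)): drop {at(hall)}, keep {open(d_lab_hall)}, require {at(kitchen), open(d_hall_kitchen)}
    → {at(kitchen), open(d_hall_kitchen), open(d_lab_hall)}
  through step 1 (unlock(d_lab_hall)): drop {open(d_lab_hall)}, keep {at(kitchen), open(d_hall_kitchen)}, require {have(k3), locked(d_lab_hall)}
    → {at(kitchen), have(k3), locked(d_lab_hall), open(d_hall_kitchen)}

== RESULT ==
["at(kitchen)", "have(k3)", "locked(d_lab_hall)", "open(d_hall_kitchen)"]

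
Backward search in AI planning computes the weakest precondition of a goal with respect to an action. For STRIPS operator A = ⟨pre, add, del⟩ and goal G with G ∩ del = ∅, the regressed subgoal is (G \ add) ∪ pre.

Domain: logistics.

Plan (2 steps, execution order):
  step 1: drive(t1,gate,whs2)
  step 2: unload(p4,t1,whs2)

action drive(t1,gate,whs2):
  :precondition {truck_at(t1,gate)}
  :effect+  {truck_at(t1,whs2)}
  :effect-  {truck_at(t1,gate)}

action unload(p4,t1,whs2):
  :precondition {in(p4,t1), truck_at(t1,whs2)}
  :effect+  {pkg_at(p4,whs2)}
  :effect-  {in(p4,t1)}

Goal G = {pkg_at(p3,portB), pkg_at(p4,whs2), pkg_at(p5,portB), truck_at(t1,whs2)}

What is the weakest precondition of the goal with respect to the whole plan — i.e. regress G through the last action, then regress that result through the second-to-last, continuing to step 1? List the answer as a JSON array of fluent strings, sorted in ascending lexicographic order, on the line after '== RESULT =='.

Work backward from the goal:
  through step 2 (unload(p4,t1,whs2)): drop {pkg_at(p4,whs2)}, keep {pkg_at(p3,portB), pkg_at(p5,portB), truck_at(t1,whs2)}, require {in(p4,t1), truck_at(t1,whs2)}
    → {in(p4,t1), pkg_at(p3,portB), pkg_at(p5,portB), truck_at(t1,whs2)}
  through step 1 (drive(t1,gate,whs2)): drop {truck_at(t1,whs2)}, keep {in(p4,t1), pkg_at(p3,portB), pkg_at(p5,portB)}, require {truck_at(t1,gate)}
    → {in(p4,t1), pkg_at(p3,portB), pkg_at(p5,portB), truck_at(t1,gate)}

== RESULT ==
["in(p4,t1)", "pkg_at(p3,portB)", "pkg_at(p5,portB)", "truck_at(t1,gate)"]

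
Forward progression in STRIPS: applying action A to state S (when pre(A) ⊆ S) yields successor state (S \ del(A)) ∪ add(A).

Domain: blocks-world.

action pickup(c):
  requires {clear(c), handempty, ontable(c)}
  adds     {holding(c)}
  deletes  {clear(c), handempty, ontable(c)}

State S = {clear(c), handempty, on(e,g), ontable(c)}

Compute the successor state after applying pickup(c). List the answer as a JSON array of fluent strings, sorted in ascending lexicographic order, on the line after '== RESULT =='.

Progress:
  pre ⊆ S: {clear(c), handempty, ontable(c)} ⊆ S  — applicable
  S \ del = {on(e,g)}
  ∪ add   = {holding(c), on(e,g)}

== RESULT ==
["holding(c)", "on(e,g)"]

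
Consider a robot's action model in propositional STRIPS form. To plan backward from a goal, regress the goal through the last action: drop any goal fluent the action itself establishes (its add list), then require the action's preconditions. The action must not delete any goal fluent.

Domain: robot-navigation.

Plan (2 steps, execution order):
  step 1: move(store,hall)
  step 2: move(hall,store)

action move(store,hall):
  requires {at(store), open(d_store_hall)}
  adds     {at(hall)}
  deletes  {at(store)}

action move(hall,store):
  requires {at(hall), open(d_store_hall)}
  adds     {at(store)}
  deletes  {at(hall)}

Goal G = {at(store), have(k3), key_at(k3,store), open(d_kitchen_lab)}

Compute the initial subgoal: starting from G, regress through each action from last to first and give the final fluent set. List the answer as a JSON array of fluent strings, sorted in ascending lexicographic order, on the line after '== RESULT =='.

Work backward from the goal:
  through step 2 (move(hall,store)): drop {at(store)}, keep {have(k3), key_at(k3,store), open(d_kitchen_lab)}, require {at(hall), open(d_store_hall)}
    → {at(hall), have(k3), key_at(k3,store), open(d_kitchen_lab), open(d_store_hall)}
  through step 1 (move(store,hall)): drop {at(hall)}, keep {have(k3), key_at(k3,store), open(d_kitchen_lab), open(d_store_hall)}, require {at(store), open(d_store_hall)}
    → {at(store), have(k3), key_at(k3,store), open(d_kitchen_lab), open(d_store_hall)}

== RESULT ==
["at(store)", "have(k3)", "key_at(k3,store)", "open(d_kitchen_lab)", "open(d_store_hall)"]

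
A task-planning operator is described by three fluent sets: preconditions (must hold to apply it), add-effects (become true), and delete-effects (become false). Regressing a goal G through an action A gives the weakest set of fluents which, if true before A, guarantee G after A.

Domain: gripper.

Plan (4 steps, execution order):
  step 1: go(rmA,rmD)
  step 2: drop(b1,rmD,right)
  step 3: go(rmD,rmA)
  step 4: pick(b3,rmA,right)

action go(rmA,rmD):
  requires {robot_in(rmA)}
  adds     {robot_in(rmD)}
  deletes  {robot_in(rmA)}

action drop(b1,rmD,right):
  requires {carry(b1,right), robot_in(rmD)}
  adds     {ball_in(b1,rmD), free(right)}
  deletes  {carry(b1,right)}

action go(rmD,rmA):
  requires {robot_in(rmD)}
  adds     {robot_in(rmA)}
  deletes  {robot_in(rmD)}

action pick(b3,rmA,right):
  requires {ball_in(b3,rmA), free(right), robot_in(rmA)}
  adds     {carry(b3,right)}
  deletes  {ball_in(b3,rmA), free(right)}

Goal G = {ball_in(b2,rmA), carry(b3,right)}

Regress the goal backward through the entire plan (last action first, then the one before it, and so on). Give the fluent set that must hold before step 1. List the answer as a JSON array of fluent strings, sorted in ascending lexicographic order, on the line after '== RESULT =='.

Regress step by step:
  through step 4 (pick(b3,rmA,right)): drop {carry(b3,right)}, keep {ball_in(b2,rmA)}, require {ball_in(b3,rmA), free(right), robot_in(rmA)}
    → {ball_in(b2,rmA), ball_in(b3,rmA), free(right), robot_in(rmA)}
  through step 3 (go(rmD,rmA)): drop {robot_in(rmA)}, keep {ball_in(b2,rmA), ball_in(b3,rmA), free(right)}, require {robot_in(rmD)}
    → {ball_in(b2,rmA), ball_in(b3,rmA), free(right), robot_in(rmD)}
  through step 2 (drop(b1,rmD,right)): drop {free(right)}, keep {ball_in(b2,rmA), ball_in(b3,rmA), robot_in(rmD)}, require {carry(b1,right), robot_in(rmD)}
    → {ball_in(b2,rmA), ball_in(b3,rmA), carry(b1,right), robot_in(rmD)}
  through step 1 (go(rmA,rmD)): drop {robot_in(rmD)}, keep {ball_in(b2,rmA), ball_in(b3,rmA), carry(b1,right)}, require {robot_in(rmA)}
    → {ball_in(b2,rmA), ball_in(b3,rmA), carry(b1,right), robot_in(rmA)}

== RESULT ==
["ball_in(b2,rmA)", "ball_in(b3,rmA)", "carry(b1,right)", "robot_in(rmA)"]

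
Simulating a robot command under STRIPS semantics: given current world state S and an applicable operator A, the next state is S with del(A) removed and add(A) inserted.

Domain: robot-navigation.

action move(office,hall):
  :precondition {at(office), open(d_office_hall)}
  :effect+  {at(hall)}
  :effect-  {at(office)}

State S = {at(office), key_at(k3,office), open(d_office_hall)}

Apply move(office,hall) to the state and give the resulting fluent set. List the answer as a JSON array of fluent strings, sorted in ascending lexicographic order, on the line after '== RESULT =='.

Compute (S \ del) ∪ add:
  pre ⊆ S: {at(office), open(d_office_hall)} ⊆ S  — applicable
  S \ del = {key_at(k3,office), open(d_office_hall)}
  ∪ add   = {at(hall), key_at(k3,office), open(d_office_hall)}

== RESULT ==
["at(hall)", "key_at(k3,office)", "open(d_office_hall)"]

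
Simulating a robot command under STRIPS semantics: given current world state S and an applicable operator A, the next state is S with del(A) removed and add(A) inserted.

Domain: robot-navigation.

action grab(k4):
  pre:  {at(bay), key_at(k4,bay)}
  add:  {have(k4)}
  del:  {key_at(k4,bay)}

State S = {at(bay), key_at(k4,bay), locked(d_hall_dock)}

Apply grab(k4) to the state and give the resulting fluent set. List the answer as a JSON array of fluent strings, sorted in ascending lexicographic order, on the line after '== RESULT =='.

Compute (S \ del) ∪ add:
  pre ⊆ S: {at(bay), key_at(k4,bay)} ⊆ S  — applicable
  S \ del = {at(bay), locked(d_hall_dock)}
  ∪ add   = {at(bay), have(k4), locked(d_hall_dock)}

== RESULT ==
["at(bay)", "have(k4)", "locked(d_hall_dock)"]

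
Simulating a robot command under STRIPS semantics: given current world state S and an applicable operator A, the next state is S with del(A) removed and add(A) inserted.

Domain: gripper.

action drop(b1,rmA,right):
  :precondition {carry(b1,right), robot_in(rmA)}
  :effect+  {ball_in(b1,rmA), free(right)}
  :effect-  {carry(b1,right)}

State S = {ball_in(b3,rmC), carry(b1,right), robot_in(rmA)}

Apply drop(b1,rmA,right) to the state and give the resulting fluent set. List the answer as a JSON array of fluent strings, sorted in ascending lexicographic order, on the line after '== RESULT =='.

Compute (S \ del) ∪ add:
  pre ⊆ S: {carry(b1,right), robot_in(rmA)} ⊆ S  — applicable
  S \ del = {ball_in(b3,rmC), robot_in(rmA)}
  ∪ add   = {ball_in(b1,rmA), ball_in(b3,rmC), free(right), robot_in(rmA)}

== RESULT ==
["ball_in(b1,rmA)", "ball_in(b3,rmC)", "free(right)", "robot_in(rmA)"]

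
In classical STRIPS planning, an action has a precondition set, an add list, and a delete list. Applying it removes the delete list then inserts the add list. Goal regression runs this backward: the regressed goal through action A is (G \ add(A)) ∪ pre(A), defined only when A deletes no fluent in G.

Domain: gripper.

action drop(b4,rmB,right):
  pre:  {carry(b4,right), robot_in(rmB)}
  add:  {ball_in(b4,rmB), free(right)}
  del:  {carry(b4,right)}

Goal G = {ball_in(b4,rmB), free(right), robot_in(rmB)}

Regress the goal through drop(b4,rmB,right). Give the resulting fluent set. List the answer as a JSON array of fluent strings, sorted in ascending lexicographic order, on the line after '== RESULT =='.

Regress:
  G ∩ del = {}  (empty — regression defined)
  G \ add = {ball_in(b4,rmB), free(right), robot_in(rmB)} \ {ball_in(b4,rmB), free(right)} = {robot_in(rmB)}
  ∪ pre   = {robot_in(rmB)} ∪ {carry(b4,right), robot_in(rmB)}
          = {carry(b4,right), robot_in(rmB)}

== RESULT ==
["carry(b4,right)", "robot_in(rmB)"]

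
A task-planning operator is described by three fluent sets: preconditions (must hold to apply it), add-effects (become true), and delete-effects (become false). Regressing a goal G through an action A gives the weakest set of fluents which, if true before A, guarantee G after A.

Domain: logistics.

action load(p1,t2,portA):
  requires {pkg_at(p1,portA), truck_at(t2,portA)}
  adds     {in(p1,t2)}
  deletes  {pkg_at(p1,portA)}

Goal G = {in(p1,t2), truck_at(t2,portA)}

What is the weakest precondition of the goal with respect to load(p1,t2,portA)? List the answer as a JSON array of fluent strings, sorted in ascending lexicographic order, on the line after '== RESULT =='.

Regress:
  G ∩ del = {}  (empty — regression defined)
  G \ add = {in(p1,t2), truck_at(t2,portA)} \ {in(p1,t2)} = {truck_at(t2,portA)}
  ∪ pre   = {truck_at(t2,portA)} ∪ {pkg_at(p1,portA), truck_at(t2,portA)}
          = {pkg_at(p1,portA), truck_at(t2,portA)}

== RESULT ==
["pkg_at(p1,portA)", "truck_at(t2,portA)"]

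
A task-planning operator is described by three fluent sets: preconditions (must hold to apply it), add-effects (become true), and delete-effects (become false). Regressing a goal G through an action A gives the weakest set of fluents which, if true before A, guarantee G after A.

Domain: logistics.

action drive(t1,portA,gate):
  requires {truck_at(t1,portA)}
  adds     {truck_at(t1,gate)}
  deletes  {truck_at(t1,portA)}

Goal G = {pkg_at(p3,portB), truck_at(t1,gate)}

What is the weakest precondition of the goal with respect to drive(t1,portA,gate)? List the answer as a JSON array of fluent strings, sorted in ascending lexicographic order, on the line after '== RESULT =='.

Compute (G \ add) ∪ pre:
  G ∩ del = {}  (empty — regression defined)
  G \ add = {pkg_at(p3,portB), truck_at(t1,gate)} \ {truck_at(t1,gate)} = {pkg_at(p3,portB)}
  ∪ pre   = {pkg_at(p3,portB)} ∪ {truck_at(t1,portA)}
          = {pkg_at(p3,portB), truck_at(t1,portA)}

== RESULT ==
["pkg_at(p3,portB)", "truck_at(t1,portA)"]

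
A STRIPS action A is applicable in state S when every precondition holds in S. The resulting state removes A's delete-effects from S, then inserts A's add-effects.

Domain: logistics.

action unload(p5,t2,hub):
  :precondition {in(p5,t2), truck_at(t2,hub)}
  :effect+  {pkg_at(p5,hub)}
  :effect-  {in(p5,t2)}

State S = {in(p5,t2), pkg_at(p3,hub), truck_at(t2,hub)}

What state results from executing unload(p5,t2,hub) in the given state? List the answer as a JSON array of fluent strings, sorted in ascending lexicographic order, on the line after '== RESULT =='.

Compute (S \ del) ∪ add:
  pre ⊆ S: {in(p5,t2), truck_at(t2,hub)} ⊆ S  — applicable
  S \ del = {pkg_at(p3,hub), truck_at(t2,hub)}
  ∪ add   = {pkg_at(p3,hub), pkg_at(p5,hub), truck_at(t2,hub)}

== RESULT ==
["pkg_at(p3,hub)", "pkg_at(p5,hub)", "truck_at(t2,hub)"]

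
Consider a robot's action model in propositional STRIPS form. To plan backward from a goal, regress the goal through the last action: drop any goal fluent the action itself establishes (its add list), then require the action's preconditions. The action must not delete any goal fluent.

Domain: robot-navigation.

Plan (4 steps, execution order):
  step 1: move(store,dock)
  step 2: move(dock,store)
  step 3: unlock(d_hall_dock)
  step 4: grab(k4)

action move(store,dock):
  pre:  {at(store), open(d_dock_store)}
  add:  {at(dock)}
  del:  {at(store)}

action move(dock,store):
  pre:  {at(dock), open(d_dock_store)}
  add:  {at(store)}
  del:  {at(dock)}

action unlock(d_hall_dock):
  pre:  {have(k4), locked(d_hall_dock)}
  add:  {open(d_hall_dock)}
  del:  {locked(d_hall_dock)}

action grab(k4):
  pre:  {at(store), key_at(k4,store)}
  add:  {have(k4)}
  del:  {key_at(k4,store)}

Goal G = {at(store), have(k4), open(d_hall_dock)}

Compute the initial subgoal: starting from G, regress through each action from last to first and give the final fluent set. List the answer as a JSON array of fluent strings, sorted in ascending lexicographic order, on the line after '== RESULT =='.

Work backward from the goal:
  through step 4 (grab(k4)): drop {have(k4)}, keep {at(store), open(d_hall_dock)}, require {at(store), key_at(k4,store)}
    → {at(store), key_at(k4,store), open(d_hall_dock)}
  through step 3 (unlock(d_hall_dock)): drop {open(d_hall_dock)}, keep {at(store), key_at(k4,store)}, require {have(k4), locked(d_hall_dock)}
    → {at(store), have(k4), key_at(k4,store), locked(d_hall_dock)}
  through step 2 (move(dock,store)): drop {at(store)}, keep {have(k4), key_at(k4,store), locked(d_hall_dock)}, require {at(dock), open(d_dock_store)}
    → {at(dock), have(k4), key_at(k4,store), locked(d_hall_dock), open(d_dock_store)}
  through step 1 (move(store,dock)): drop {at(dock)}, keep {have(k4), key_at(k4,store), locked(d_hall_dock), open(d_dock_store)}, require {at(store), open(d_dock_store)}
    → {at(store), have(k4), key_at(k4,store), locked(d_hall_dock), open(d_dock_store)}

== RESULT ==
["at(store)", "have(k4)", "key_at(k4,store)", "locked(d_hall_dock)", "open(d_dock_store)"]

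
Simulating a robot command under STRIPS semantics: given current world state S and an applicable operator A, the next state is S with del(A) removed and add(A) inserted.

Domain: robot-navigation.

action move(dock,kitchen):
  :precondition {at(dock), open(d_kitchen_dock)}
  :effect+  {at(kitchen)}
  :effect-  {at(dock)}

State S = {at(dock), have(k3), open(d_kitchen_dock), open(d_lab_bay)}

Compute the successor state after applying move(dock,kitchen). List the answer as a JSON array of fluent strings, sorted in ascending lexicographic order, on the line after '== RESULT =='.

Progress:
  pre ⊆ S: {at(dock), open(d_kitchen_dock)} ⊆ S  — applicable
  S \ del = {have(k3), open(d_kitchen_dock), open(d_lab_bay)}
  ∪ add   = {at(kitchen), have(k3), open(d_kitchen_dock), open(d_lab_bay)}

== RESULT ==
["at(kitchen)", "have(k3)", "open(d_kitchen_dock)", "open(d_lab_bay)"]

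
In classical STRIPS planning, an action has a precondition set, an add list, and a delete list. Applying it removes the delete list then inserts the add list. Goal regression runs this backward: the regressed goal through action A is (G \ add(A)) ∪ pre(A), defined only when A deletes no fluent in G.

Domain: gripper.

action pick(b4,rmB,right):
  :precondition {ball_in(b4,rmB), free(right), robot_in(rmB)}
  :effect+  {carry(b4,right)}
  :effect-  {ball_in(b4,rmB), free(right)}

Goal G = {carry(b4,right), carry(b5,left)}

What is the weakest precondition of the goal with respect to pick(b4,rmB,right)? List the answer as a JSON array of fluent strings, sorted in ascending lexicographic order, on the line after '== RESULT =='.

Regress:
  G ∩ del = {}  (empty — regression defined)
  G \ add = {carry(b4,right), carry(b5,left)} \ {carry(b4,right)} = {carry(b5,left)}
  ∪ pre   = {carry(b5,left)} ∪ {ball_in(b4,rmB), free(right), robot_in(rmB)}
          = {ball_in(b4,rmB), carry(b5,left), free(right), robot_in(rmB)}

== RESULT ==
["ball_in(b4,rmB)", "carry(b5,left)", "free(right)", "robot_in(rmB)"]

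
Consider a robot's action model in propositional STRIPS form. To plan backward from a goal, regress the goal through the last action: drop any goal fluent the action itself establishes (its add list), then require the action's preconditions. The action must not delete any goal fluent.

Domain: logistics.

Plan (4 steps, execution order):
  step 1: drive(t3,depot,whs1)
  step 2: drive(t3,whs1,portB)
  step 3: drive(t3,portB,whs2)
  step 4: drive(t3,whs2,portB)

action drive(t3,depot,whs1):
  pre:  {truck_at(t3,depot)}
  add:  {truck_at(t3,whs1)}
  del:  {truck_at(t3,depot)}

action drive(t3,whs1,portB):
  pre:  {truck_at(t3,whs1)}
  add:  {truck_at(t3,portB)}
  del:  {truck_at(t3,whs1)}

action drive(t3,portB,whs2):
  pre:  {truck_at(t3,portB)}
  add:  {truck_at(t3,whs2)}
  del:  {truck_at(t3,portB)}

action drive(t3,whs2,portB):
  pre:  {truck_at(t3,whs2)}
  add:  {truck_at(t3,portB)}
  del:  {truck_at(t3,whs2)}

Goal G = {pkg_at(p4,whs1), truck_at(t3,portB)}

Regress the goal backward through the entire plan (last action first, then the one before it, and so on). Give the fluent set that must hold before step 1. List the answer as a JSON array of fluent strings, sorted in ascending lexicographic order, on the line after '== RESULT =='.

Work backward from the goal:
  through step 4 (drive(t3,whs2,portB)): drop {truck_at(t3,portB)}, keep {pkg_at(p4,whs1)}, require {truck_at(t3,whs2)}
    → {pkg_at(p4,whs1), truck_at(t3,whs2)}
  through step 3 (drive(t3,portB,whs2)): drop {truck_at(t3,whs2)}, keep {pkg_at(p4,whs1)}, require {truck_at(t3,portB)}
    → {pkg_at(p4,whs1), truck_at(t3,portB)}
  through step 2 (drive(t3,whs1,portB)): drop {truck_at(t3,portB)}, keep {pkg_at(p4,whs1)}, require {truck_at(t3,whs1)}
    → {pkg_at(p4,whs1), truck_at(t3,whs1)}
  through step 1 (drive(t3,depot,whs1)): drop {truck_at(t3,whs1)}, keep {pkg_at(p4,whs1)}, require {truck_at(t3,depot)}
    → {pkg_at(p4,whs1), truck_at(t3,depot)}

== RESULT ==
["pkg_at(p4,whs1)", "truck_at(t3,depot)"]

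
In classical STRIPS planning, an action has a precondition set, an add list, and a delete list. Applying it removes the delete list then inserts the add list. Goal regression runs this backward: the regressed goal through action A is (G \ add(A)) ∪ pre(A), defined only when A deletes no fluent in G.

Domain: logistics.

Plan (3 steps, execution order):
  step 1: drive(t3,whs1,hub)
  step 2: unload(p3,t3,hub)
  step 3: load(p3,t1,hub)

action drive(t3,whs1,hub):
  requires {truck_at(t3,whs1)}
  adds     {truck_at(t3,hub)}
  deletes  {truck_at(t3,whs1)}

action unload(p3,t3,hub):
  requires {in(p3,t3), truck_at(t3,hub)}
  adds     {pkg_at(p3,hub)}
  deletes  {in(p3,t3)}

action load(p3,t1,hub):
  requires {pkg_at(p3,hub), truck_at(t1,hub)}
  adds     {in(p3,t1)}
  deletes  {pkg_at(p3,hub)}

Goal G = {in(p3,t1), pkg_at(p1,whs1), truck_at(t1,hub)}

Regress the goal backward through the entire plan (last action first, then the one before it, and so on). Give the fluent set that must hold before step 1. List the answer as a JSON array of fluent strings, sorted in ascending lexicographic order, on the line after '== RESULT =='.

Work backward from the goal:
  through step 3 (load(p3,t1,hub)): drop {in(p3,t1)}, keep {pkg_at(p1,whs1), truck_at(t1,hub)}, require {pkg_at(p3,hub), truck_at(t1,hub)}
    → {pkg_at(p1,whs1), pkg_at(p3,hub), truck_at(t1,hub)}
  through step 2 (unload(p3,t3,hub)): drop {pkg_at(p3,hub)}, keep {pkg_at(p1,whs1), truck_at(t1,hub)}, require {in(p3,t3), truck_at(t3,hub)}
    → {in(p3,t3), pkg_at(p1,whs1), truck_at(t1,hub), truck_at(t3,hub)}
  through step 1 (drive(t3,whs1,hub)): drop {truck_at(t3,hub)}, keep {in(p3,t3), pkg_at(p1,whs1), truck_at(t1,hub)}, require {truck_at(t3,whs1)}
    → {in(p3,t3), pkg_at(p1,whs1), truck_at(t1,hub), truck_at(t3,whs1)}

== RESULT ==
["in(p3,t3)", "pkg_at(p1,whs1)", "truck_at(t1,hub)", "truck_at(t3,whs1)"]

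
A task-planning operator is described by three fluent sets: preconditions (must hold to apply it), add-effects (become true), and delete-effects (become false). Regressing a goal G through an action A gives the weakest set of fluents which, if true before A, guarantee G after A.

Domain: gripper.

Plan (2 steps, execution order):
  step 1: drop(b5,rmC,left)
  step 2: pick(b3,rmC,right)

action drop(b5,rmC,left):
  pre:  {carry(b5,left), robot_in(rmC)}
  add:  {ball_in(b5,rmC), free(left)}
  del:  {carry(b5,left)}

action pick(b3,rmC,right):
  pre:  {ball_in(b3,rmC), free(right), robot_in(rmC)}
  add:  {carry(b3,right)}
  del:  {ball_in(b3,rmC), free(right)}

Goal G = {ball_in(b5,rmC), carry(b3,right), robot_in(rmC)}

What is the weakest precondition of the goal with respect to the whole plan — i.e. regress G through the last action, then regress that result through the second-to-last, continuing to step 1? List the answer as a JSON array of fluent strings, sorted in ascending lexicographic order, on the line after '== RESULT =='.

Regress step by step:
  through step 2 (pick(b3,rmC,right)): drop {carry(b3,right)}, keep {ball_in(b5,rmC), robot_in(rmC)}, require {ball_in(b3,rmC), free(right), robot_in(rmC)}
    → {ball_in(b3,rmC), ball_in(b5,rmC), free(right), robot_in(rmC)}
  through step 1 (drop(b5,rmC,left)): drop {ball_in(b5,rmC)}, keep {ball_in(b3,rmC), free(right), robot_in(rmC)}, require {carry(b5,left), robot_in(rmC)}
    → {ball_in(b3,rmC), carry(b5,left), free(right), robot_in(rmC)}

== RESULT ==
["ball_in(b3,rmC)", "carry(b5,left)", "free(right)", "robot_in(rmC)"]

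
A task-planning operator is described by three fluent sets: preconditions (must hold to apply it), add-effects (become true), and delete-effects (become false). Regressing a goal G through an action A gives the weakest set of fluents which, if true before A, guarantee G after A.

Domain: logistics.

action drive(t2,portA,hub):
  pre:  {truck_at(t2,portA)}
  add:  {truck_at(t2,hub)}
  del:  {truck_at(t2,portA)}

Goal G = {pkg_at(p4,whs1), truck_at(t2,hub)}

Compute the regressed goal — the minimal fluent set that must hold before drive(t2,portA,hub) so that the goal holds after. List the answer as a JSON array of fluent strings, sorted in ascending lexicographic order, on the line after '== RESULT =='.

Regress:
  G ∩ del = {}  (empty — regression defined)
  G \ add = {pkg_at(p4,whs1), truck_at(t2,hub)} \ {truck_at(t2,hub)} = {pkg_at(p4,whs1)}
  ∪ pre   = {pkg_at(p4,whs1)} ∪ {truck_at(t2,portA)}
          = {pkg_at(p4,whs1), truck_at(t2,portA)}

== RESULT ==
["pkg_at(p4,whs1)", "truck_at(t2,portA)"]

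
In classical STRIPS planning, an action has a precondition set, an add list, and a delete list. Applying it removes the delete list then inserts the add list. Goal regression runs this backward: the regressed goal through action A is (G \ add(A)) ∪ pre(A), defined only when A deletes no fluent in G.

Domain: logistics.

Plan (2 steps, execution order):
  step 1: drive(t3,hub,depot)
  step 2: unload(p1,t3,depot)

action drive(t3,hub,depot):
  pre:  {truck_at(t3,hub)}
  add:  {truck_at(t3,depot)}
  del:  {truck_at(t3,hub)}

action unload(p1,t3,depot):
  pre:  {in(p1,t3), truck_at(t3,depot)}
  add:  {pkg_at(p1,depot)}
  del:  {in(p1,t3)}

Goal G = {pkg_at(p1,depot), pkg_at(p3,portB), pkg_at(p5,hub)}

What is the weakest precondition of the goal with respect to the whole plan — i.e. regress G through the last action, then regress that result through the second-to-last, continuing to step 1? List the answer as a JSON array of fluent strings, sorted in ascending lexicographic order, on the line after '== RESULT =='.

Work backward from the goal:
  through step 2 (unload(p1,t3,depot)): drop {pkg_at(p1,depot)}, keep {pkg_at(p3,portB), pkg_at(p5,hub)}, require {in(p1,t3), truck_at(t3,depot)}
    → {in(p1,t3), pkg_at(p3,portB), pkg_at(p5,hub), truck_at(t3,depot)}
  through step 1 (drive(t3,hub,depot)): drop {truck_at(t3,depot)}, keep {in(p1,t3), pkg_at(p3,portB), pkg_at(p5,hub)}, require {truck_at(t3,hub)}
    → {in(p1,t3), pkg_at(p3,portB), pkg_at(p5,hub), truck_at(t3,hub)}

== RESULT ==
["in(p1,t3)", "pkg_at(p3,portB)", "pkg_at(p5,hub)", "truck_at(t3,hub)"]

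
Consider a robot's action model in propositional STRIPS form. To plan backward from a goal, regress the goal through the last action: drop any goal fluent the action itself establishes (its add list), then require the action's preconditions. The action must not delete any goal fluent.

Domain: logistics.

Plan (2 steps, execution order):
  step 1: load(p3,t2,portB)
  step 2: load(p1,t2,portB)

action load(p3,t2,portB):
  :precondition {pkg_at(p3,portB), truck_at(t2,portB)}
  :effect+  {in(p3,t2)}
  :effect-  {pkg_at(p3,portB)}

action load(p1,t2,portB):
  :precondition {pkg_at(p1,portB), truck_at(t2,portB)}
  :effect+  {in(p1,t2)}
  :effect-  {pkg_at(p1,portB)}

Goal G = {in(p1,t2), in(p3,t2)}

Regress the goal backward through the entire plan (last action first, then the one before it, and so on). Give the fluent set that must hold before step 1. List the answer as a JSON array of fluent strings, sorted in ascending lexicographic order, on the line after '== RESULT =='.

Work backward from the goal:
  through step 2 (load(p1,t2,portB)): drop {in(p1,t2)}, keep {in(p3,t2)}, require {pkg_at(p1,portB), truck_at(t2,portB)}
    → {in(p3,t2), pkg_at(p1,portB), truck_at(t2,portB)}
  through step 1 (load(p3,t2,portB)): drop {in(p3,t2)}, keep {pkg_at(p1,portB), truck_at(t2,portB)}, require {pkg_at(p3,portB), truck_at(t2,portB)}
    → {pkg_at(p1,portB), pkg_at(p3,portB), truck_at(t2,portB)}

== RESULT ==
["pkg_at(p1,portB)", "pkg_at(p3,portB)", "truck_at(t2,portB)"]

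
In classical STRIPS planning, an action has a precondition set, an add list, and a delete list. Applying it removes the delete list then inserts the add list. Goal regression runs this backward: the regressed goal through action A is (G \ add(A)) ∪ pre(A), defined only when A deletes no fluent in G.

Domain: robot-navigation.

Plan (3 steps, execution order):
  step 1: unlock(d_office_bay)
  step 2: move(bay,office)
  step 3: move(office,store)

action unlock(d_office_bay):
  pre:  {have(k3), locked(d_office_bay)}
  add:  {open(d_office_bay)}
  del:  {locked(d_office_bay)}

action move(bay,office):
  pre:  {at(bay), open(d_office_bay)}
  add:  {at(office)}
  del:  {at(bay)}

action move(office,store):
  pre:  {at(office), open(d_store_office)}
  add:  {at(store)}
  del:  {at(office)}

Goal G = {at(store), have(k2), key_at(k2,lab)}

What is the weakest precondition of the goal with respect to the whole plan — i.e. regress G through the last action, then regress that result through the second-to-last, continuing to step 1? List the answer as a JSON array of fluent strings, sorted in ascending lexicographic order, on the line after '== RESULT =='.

Regress step by step:
  through step 3 (move(office,store)): drop {at(store)}, keep {have(k2), key_at(k2,lab)}, require {at(office), open(d_store_office)}
    → {at(office), have(k2), key_at(k2,lab), open(d_store_office)}
  through step 2 (move(bay,office)): drop {at(office)}, keep {have(k2), key_at(k2,lab), open(d_store_office)}, require {at(bay), open(d_office_bay)}
    → {at(bay), have(k2), key_at(k2,lab), open(d_office_bay), open(d_store_office)}
  through step 1 (unlock(d_office_bay)): drop {open(d_office_bay)}, keep {at(bay), have(k2), key_at(k2,lab), open(d_store_office)}, require {have(k3), locked(d_office_bay)}
    → {at(bay), have(k2), have(k3), key_at(k2,lab), locked(d_office_bay), open(d_store_office)}

== RESULT ==
["at(bay)", "have(k2)", "have(k3)", "key_at(k2,lab)", "locked(d_office_bay)", "open(d_store_office)"]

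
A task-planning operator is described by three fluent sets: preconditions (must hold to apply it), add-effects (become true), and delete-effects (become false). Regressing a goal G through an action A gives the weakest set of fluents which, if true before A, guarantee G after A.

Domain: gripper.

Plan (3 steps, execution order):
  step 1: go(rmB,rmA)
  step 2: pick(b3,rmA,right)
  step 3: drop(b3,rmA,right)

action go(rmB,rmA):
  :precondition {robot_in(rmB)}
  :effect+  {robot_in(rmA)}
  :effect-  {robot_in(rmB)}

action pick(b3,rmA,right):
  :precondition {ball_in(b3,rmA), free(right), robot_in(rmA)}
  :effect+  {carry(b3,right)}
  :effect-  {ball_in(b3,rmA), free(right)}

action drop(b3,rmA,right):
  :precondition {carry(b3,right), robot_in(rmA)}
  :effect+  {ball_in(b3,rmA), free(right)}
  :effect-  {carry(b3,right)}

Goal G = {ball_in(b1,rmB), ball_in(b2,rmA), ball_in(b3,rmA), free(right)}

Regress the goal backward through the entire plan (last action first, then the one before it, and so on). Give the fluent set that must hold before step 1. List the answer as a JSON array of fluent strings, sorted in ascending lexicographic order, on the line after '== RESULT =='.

Regress step by step:
  through step 3 (drop(b3,rmA,right)): drop {ball_in(b3,rmA), free(right)}, keep {ball_in(b1,rmB), ball_in(b2,rmA)}, require {carry(b3,right), robot_in(rmA)}
    → {ball_in(b1,rmB), ball_in(b2,rmA), carry(b3,right), robot_in(rmA)}
  through step 2 (pick(b3,rmA,right)): drop {carry(b3,right)}, keep {ball_in(b1,rmB), ball_in(b2,rmA), robot_in(rmA)}, require {ball_in(b3,rmA), free(right), robot_in(rmA)}
    → {ball_in(b1,rmB), ball_in(b2,rmA), ball_in(b3,rmA), free(right), robot_in(rmA)}
  through step 1 (go(rmB,rmA)): drop {robot_in(rmA)}, keep {ball_in(b1,rmB), ball_in(b2,rmA), ball_in(b3,rmA), free(right)}, require {robot_in(rmB)}
    → {ball_in(b1,rmB), ball_in(b2,rmA), ball_in(b3,rmA), free(right), robot_in(rmB)}

== RESULT ==
["ball_in(b1,rmB)", "ball_in(b2,rmA)", "ball_in(b3,rmA)", "free(right)", "robot_in(rmB)"]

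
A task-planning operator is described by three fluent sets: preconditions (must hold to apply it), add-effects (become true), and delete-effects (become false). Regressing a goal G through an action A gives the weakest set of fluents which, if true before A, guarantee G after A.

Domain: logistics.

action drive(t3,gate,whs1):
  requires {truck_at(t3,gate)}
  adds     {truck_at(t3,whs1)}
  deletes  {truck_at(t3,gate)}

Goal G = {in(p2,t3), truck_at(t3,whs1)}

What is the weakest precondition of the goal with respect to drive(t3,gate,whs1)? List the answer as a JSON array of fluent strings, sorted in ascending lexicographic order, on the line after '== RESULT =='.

Regress:
  G ∩ del = {}  (empty — regression defined)
  G \ add = {in(p2,t3), truck_at(t3,whs1)} \ {truck_at(t3,whs1)} = {in(p2,t3)}
  ∪ pre   = {in(p2,t3)} ∪ {truck_at(t3,gate)}
          = {in(p2,t3), truck_at(t3,gate)}

== RESULT ==
["in(p2,t3)", "truck_at(t3,gate)"]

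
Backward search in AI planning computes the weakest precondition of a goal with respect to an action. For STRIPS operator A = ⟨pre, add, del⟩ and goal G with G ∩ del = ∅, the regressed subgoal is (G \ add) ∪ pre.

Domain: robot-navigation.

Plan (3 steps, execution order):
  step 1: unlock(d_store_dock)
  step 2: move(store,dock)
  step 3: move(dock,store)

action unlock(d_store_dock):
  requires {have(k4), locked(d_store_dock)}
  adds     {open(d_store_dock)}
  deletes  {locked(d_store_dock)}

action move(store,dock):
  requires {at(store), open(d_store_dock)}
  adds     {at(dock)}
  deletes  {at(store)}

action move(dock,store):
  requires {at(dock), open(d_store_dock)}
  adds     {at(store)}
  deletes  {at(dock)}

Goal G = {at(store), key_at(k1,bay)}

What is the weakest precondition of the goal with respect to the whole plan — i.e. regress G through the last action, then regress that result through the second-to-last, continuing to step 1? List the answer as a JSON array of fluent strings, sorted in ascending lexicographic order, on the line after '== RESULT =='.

Regress step by step:
  through step 3 (move(dock,store)): drop {at(store)}, keep {key_at(k1,bay)}, require {at(dock), open(d_store_dock)}
    → {at(dock), key_at(k1,bay), open(d_store_dock)}
  through step 2 (move(store,dock)): drop {at(dock)}, keep {key_at(k1,bay), open(d_store_dock)}, require {at(store), open(d_store_dock)}
    → {at(store), key_at(k1,bay), open(d_store_dock)}
  through step 1 (unlock(d_store_dock)): drop {open(d_store_dock)}, keep {at(store), key_at(k1,bay)}, require {have(k4), locked(d_store_dock)}
    → {at(store), have(k4), key_at(k1,bay), locked(d_store_dock)}

== RESULT ==
["at(store)", "have(k4)", "key_at(k1,bay)", "locked(d_store_dock)"]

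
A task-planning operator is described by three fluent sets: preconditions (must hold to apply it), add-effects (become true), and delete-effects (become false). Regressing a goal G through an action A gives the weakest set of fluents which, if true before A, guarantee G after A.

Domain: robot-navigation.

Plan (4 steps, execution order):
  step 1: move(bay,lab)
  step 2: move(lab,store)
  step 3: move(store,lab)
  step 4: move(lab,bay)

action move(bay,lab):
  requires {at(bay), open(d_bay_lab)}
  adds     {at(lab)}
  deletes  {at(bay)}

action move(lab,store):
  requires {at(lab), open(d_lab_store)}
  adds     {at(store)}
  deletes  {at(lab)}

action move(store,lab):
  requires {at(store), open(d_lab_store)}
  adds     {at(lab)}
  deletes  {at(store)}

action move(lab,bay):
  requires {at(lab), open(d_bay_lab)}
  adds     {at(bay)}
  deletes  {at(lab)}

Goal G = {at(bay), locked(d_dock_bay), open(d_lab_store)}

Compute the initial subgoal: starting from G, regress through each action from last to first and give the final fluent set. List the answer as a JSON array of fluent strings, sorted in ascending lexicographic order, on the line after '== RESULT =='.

Regress step by step:
  through step 4 (move(lab,bay)): drop {at(bay)}, keep {locked(d_dock_bay), open(d_lab_store)}, require {at(lab), open(d_bay_lab)}
    → {at(lab), locked(d_dock_bay), open(d_bay_lab), open(d_lab_store)}
  through step 3 (move(store,lab)): drop {at(lab)}, keep {locked(d_dock_bay), open(d_bay_lab), open(d_lab_store)}, require {at(store), open(d_lab_store)}
    → {at(store), locked(d_dock_bay), open(d_bay_lab), open(d_lab_store)}
  through step 2 (move(lab,store)): drop {at(store)}, keep {locked(d_dock_bay), open(d_bay_lab), open(d_lab_store)}, require {at(lab), open(d_lab_store)}
    → {at(lab), locked(d_dock_bay), open(d_bay_lab), open(d_lab_store)}
  through step 1 (move(bay,lab)): drop {at(lab)}, keep {locked(d_dock_bay), open(d_bay_lab), open(d_lab_store)}, require {at(bay), open(d_bay_lab)}
    → {at(bay), locked(d_dock_bay), open(d_bay_lab), open(d_lab_store)}

== RESULT ==
["at(bay)", "locked(d_dock_bay)", "open(d_bay_lab)", "open(d_lab_store)"]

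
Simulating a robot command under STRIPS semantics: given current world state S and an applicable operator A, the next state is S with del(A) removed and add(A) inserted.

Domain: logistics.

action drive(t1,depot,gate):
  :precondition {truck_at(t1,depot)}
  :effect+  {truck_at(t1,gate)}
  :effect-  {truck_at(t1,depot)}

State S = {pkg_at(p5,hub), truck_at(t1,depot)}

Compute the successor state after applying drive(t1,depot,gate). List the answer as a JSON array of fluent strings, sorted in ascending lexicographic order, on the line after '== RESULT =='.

Progress:
  pre ⊆ S: {truck_at(t1,depot)} ⊆ S  — applicable
  S \ del = {pkg_at(p5,hub)}
  ∪ add   = {pkg_at(p5,hub), truck_at(t1,gate)}

== RESULT ==
["pkg_at(p5,hub)", "truck_at(t1,gate)"]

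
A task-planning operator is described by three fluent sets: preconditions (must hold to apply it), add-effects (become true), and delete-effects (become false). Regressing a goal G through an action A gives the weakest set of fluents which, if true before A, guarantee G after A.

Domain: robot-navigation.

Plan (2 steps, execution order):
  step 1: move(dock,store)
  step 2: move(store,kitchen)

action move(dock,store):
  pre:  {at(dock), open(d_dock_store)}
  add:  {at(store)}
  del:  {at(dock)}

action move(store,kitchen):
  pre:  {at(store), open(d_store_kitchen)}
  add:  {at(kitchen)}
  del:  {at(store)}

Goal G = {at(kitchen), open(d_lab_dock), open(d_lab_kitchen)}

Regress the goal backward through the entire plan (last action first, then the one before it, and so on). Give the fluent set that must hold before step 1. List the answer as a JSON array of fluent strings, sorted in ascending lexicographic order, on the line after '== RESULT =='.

Work backward from the goal:
  through step 2 (move(store,kitchen)): drop {at(kitchen)}, keep {open(d_lab_dock), open(d_lab_kitchen)}, require {at(store), open(d_store_kitchen)}
    → {at(store), open(d_lab_dock), open(d_lab_kitchen), open(d_store_kitchen)}
  through step 1 (move(dock,store)): drop {at(store)}, keep {open(d_lab_dock), open(d_lab_kitchen), open(d_store_kitchen)}, require {at(dock), open(d_dock_store)}
    → {at(dock), open(d_dock_store), open(d_lab_dock), open(d_lab_kitchen), open(d_store_kitchen)}

== RESULT ==
["at(dock)", "open(d_dock_store)", "open(d_lab_dock)", "open(d_lab_kitchen)", "open(d_store_kitchen)"]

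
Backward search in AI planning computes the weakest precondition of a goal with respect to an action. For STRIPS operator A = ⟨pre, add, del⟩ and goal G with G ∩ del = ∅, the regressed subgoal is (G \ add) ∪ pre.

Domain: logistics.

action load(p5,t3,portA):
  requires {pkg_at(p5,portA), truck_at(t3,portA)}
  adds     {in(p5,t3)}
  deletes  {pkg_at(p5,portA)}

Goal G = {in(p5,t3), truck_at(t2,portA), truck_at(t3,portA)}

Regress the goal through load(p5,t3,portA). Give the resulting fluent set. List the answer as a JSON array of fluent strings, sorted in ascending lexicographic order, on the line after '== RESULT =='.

Regress:
  G ∩ del = {}  (empty — regression defined)
  G \ add = {in(p5,t3), truck_at(t2,portA), truck_at(t3,portA)} \ {in(p5,t3)} = {truck_at(t2,portA), truck_at(t3,portA)}
  ∪ pre   = {truck_at(t2,portA), truck_at(t3,portA)} ∪ {pkg_at(p5,portA), truck_at(t3,portA)}
          = {pkg_at(p5,portA), truck_at(t2,portA), truck_at(t3,portA)}

== RESULT ==
["pkg_at(p5,portA)", "truck_at(t2,portA)", "truck_at(t3,portA)"]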